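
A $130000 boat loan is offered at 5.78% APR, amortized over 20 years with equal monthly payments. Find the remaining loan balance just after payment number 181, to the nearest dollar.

With monthly rate i = 5.78%/12 = 0.0048167, the balance after k of n payments is P · [(1+i)^n − (1+i)^k] / [(1+i)^n − 1].
(1+0.0048167)^240 = 3.16839412 and (1+0.0048167)^181 = 2.38625158, so the balance is 130,000 × (3.16839412 − 2.38625158) / (3.16839412 − 1) = $46,891.17.

$46,891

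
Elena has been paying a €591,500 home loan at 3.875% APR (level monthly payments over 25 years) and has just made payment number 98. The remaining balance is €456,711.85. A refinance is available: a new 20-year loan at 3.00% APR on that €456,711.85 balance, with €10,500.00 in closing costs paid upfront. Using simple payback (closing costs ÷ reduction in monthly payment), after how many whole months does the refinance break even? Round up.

Current payment = 591,500 × 3.875%/12 / (1 − (1+0.0032292)^−300) = €3,081.47.
Refinanced payment = 456,711.85 × 0.0025000 / (1 − (1+0.0025000)^−240) = €2,532.91.
Monthly savings = €3,081.47 − €2,532.91 = €548.56.
Break-even = €10,500.00 / €548.56 = 19.14 → 20 months.

20 months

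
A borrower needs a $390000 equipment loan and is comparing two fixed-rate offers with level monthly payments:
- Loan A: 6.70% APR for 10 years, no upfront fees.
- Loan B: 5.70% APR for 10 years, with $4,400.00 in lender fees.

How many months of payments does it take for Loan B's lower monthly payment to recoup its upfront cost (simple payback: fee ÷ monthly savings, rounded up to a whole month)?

23 months

Loan A: at 6.70% the monthly rate is 0.0055833, so the payment is 390,000 × 0.0055833 / (1 − 1.0055833^−120) = $4,468.16.
Loan B: monthly rate = 5.7%/12 = 0.0047500; payment = 390,000 × 0.0047500 / (1 − (1+0.0047500)^−120) = $4,271.28.
Monthly savings = $4,468.16 − $4,271.28 = $196.88.
Break-even = $4,400.00 / $196.88 = 22.35 → 23 months.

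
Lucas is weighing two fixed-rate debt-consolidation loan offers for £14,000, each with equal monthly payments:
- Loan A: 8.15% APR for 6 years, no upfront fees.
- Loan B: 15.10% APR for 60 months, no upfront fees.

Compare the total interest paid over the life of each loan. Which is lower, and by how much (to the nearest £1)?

Loan A by £2,280

Loan A: at 8.15% the monthly rate is 0.0067917, so the payment is 14,000 × 0.0067917 / (1 − 1.0067917^−72) = £246.49.
Total interest on Loan A = 72 × £246.49 − £14,000 = £3,747.28.
Loan B: at 15.10% the monthly rate is 0.0125833, so the payment is 14,000 × 0.0125833 / (1 − 1.0125833^−60) = £333.79.
Total interest on Loan B = 60 × £333.79 − £14,000 = £6,027.40.
Loan A is lower by £2,280.12.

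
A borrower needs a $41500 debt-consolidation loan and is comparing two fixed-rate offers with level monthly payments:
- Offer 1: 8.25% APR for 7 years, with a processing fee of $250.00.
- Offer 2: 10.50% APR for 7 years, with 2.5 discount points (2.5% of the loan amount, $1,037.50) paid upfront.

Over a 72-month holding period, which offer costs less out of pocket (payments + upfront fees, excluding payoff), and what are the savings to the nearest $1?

Offer 1 by $4,223

Offer 1: at 8.25% the monthly rate is 0.0068750, so the payment is 41,500 × 0.0068750 / (1 − 1.0068750^−84) = $652.01.
Offer 2: at 10.50% the monthly rate is 0.0087500, so the payment is 41,500 × 0.0087500 / (1 − 1.0087500^−84) = $699.72.
Over 72 months: Offer 1 costs 72 × $652.01 + $250.00 = $47,194.72; Offer 2 costs 72 × $699.72 + $1,037.50 = $51,417.34.
Offer 1 is cheaper by $51,417.34 − $47,194.72 = $4,222.62.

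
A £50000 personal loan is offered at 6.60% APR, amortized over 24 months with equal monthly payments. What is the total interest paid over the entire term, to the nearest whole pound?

£3,510

Monthly rate = 6.6%/12 = 0.0055000; payment = 50,000 × 0.0055000 / (1 − (1+0.0055000)^−24) = £2,229.57.
Total paid = 24 × £2,229.57 = £53,509.68; interest = £53,509.68 − £50,000 = £3,509.68.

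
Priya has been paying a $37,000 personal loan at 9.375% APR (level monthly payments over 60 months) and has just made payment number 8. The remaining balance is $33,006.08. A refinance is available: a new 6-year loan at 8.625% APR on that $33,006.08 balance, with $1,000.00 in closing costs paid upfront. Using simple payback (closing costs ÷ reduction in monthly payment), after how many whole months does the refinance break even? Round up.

Current payment = 37,000 × 9.375%/12 / (1 − (1+0.0078125)^−60) = $774.81.
Refinanced payment = 33,006.08 × 0.0071875 / (1 − (1+0.0071875)^−72) = $588.83.
Monthly savings = $774.81 − $588.83 = $185.98.
Break-even = $1,000.00 / $185.98 = 5.38 → 6 months.

6 months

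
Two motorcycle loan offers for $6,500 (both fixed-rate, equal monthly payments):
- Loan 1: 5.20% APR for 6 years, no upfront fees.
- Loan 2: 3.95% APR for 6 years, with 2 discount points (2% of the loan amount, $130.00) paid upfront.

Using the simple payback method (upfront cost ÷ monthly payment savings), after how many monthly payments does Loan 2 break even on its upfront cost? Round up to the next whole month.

Loan 1: monthly rate = 5.2%/12 = 0.0043333; payment = 6,500 × 0.0043333 / (1 − (1+0.0043333)^−72) = $105.29.
Loan 2: at 3.95% the monthly rate is 0.0032917, so the payment is 6,500 × 0.0032917 / (1 − 1.0032917^−72) = $101.55.
Monthly savings = $105.29 − $101.55 = $3.74.
Break-even = $130.00 / $3.74 = 34.76 → 35 months.

35 months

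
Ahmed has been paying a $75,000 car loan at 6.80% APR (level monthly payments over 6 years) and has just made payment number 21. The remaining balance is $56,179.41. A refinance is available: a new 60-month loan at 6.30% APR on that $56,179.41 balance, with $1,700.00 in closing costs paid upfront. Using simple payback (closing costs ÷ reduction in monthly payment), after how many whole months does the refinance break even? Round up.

Current payment = 75,000 × 6.8%/12 / (1 − (1+0.0056667)^−72) = $1,271.48.
Refinanced payment = 56,179.41 × 0.0052500 / (1 − (1+0.0052500)^−60) = $1,093.96.
Monthly savings = $1,271.48 − $1,093.96 = $177.52.
Break-even = $1,700.00 / $177.52 = 9.58 → 10 months.

10 months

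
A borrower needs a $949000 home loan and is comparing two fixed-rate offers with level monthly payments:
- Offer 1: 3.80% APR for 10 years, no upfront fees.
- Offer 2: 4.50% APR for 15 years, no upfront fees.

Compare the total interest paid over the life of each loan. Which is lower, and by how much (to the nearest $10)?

Offer 1: at 3.80% the monthly rate is 0.0031667, so the payment is 949,000 × 0.0031667 / (1 − 1.0031667^−120) = $9,518.22.
Total interest on Offer 1 = 120 × $9,518.22 − $949,000 = $193,186.40.
Offer 2: monthly rate = 4.5%/12 = 0.0037500; payment = 949,000 × 0.0037500 / (1 − (1+0.0037500)^−180) = $7,259.79.
Total interest on Offer 2 = 180 × $7,259.79 − $949,000 = $357,762.20.
Offer 1 is lower by $164,575.80.

Offer 1 by $164,580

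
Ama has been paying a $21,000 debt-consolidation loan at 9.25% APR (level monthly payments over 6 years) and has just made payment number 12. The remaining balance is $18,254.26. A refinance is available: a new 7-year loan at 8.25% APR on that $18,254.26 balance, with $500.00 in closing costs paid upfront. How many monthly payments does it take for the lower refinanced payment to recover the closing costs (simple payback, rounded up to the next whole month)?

Current payment = 21,000 × 9.25%/12 / (1 − (1+0.0077083)^−72) = $381.15.
Refinanced payment = 18,254.26 × 0.0068750 / (1 − (1+0.0068750)^−84) = $286.79.
Monthly savings = $381.15 − $286.79 = $94.36.
Break-even = $500.00 / $94.36 = 5.30 → 6 months.

6 months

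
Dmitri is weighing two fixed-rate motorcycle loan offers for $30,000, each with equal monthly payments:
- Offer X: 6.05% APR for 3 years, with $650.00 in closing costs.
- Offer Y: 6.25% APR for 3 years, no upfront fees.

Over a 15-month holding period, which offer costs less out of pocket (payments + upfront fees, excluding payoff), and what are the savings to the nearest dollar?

Offer Y by $609

Offer X: at 6.05% the monthly rate is 0.0050417, so the payment is 30,000 × 0.0050417 / (1 − 1.0050417^−36) = $913.34.
Offer Y: monthly rate = 6.25%/12 = 0.0052083; payment = 30,000 × 0.0052083 / (1 − (1+0.0052083)^−36) = $916.06.
Over 15 months: Offer X costs 15 × $913.34 + $650.00 = $14,350.10; Offer Y costs 15 × $916.06 = $13,740.90.
Offer Y is cheaper by $14,350.10 − $13,740.90 = $609.20.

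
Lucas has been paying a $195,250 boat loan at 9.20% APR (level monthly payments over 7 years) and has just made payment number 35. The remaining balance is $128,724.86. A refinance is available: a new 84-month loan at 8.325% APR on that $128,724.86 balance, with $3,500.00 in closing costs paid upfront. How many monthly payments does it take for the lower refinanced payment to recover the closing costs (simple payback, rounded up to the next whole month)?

4 months

Current payment = 195,250 × 9.2%/12 / (1 − (1+0.0076667)^−84) = $3,161.25.
Refinanced payment = 128,724.86 × 0.0069375 / (1 − (1+0.0069375)^−84) = $2,027.24.
Monthly savings = $3,161.25 − $2,027.24 = $1,134.01.
Break-even = $3,500.00 / $1,134.01 = 3.09 → 4 months.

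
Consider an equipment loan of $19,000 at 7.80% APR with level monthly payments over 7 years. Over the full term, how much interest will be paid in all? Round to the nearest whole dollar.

$5,717

At 7.80% the monthly rate is 0.0065000, so the payment is 19,000 × 0.0065000 / (1 − 1.0065000^−84) = $294.25.
Total paid = 84 × $294.25 = $24,717.00; interest = $24,717.00 − $19,000 = $5,717.00.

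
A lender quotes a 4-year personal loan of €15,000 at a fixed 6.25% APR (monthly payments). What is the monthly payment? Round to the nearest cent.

Monthly rate = 6.25%/12 = 0.0052083; payment = 15,000 × 0.0052083 / (1 − (1+0.0052083)^−48) = €354.00.

€354.00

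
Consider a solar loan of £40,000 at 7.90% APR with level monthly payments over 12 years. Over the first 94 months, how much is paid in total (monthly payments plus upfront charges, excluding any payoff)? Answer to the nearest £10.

Monthly rate = 7.9%/12 = 0.0065833; payment = 40,000 × 0.0065833 / (1 − (1+0.0065833)^−144) = £430.79.
Total outlay = 94 × £430.79 = £40,494.26.

£40,490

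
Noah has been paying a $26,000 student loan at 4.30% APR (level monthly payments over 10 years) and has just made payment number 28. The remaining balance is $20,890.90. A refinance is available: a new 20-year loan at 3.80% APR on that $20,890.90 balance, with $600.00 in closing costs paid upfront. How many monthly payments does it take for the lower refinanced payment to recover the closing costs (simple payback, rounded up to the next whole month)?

5 months

Current payment = 26,000 × 4.3%/12 / (1 − (1+0.0035833)^−120) = $266.96.
Refinanced payment = 20,890.90 × 0.0031667 / (1 − (1+0.0031667)^−240) = $124.40.
Monthly savings = $266.96 − $124.40 = $142.56.
Break-even = $600.00 / $142.56 = 4.21 → 5 months.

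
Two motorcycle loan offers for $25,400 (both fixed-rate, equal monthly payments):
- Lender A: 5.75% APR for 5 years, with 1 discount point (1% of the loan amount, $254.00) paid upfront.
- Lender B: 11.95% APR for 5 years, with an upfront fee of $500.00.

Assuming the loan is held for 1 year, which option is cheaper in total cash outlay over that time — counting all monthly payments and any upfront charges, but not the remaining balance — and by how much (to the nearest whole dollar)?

Lender A: at 5.75% the monthly rate is 0.0047917, so the payment is 25,400 × 0.0047917 / (1 − 1.0047917^−60) = $488.11.
Lender B: monthly rate = 11.95%/12 = 0.0099583; payment = 25,400 × 0.0099583 / (1 − (1+0.0099583)^−60) = $564.37.
Over 12 months: Lender A costs 12 × $488.11 + $254.00 = $6,111.32; Lender B costs 12 × $564.37 + $500.00 = $7,272.44.
Lender A is cheaper by $7,272.44 − $6,111.32 = $1,161.12.

Lender A by $1,161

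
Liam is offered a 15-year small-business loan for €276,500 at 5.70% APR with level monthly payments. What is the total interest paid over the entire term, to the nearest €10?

At 5.70% the monthly rate is 0.0047500, so the payment is 276,500 × 0.0047500 / (1 − 1.0047500^−180) = €2,288.69.
Total paid = 180 × €2,288.69 = €411,964.20; interest = €411,964.20 − €276,500 = €135,464.20.

€135,460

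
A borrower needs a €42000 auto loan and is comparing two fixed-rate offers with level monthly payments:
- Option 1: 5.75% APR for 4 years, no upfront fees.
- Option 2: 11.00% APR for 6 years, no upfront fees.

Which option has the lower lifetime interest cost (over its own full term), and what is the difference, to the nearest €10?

Option 1 by €10,440

Option 1: monthly rate = 5.75%/12 = 0.0047917; payment = 42,000 × 0.0047917 / (1 − (1+0.0047917)^−48) = €981.56.
Total interest on Option 1 = 48 × €981.56 − €42,000 = €5,114.88.
Option 2: at 11.00% the monthly rate is 0.0091667, so the payment is 42,000 × 0.0091667 / (1 − 1.0091667^−72) = €799.43.
Total interest on Option 2 = 72 × €799.43 − €42,000 = €15,558.96.
Option 1 is lower by €10,444.08.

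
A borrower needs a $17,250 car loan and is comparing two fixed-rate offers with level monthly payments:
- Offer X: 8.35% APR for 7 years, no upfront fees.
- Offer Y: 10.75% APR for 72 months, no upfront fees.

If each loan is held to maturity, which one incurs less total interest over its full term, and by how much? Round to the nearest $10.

Offer X by $640

Offer X: monthly rate = 8.35%/12 = 0.0069583; payment = 17,250 × 0.0069583 / (1 − (1+0.0069583)^−84) = $271.88.
Total interest on Offer X = 84 × $271.88 − $17,250 = $5,587.92.
Offer Y: at 10.75% the monthly rate is 0.0089583, so the payment is 17,250 × 0.0089583 / (1 − 1.0089583^−72) = $326.13.
Total interest on Offer Y = 72 × $326.13 − $17,250 = $6,231.36.
Offer X is lower by $643.44.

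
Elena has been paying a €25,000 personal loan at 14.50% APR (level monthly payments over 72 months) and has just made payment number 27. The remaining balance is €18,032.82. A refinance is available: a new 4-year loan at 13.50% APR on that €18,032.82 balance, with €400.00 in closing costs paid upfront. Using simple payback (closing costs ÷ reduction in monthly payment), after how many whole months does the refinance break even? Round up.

Current payment = 25,000 × 14.5%/12 / (1 − (1+0.0120833)^−72) = €521.86.
Refinanced payment = 18,032.82 × 0.0112500 / (1 − (1+0.0112500)^−48) = €488.26.
Monthly savings = €521.86 − €488.26 = €33.60.
Break-even = €400.00 / €33.60 = 11.90 → 12 months.

12 months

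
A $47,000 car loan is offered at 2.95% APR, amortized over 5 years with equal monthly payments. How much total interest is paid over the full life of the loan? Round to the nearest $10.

At 2.95% the monthly rate is 0.0024583, so the payment is 47,000 × 0.0024583 / (1 − 1.0024583^−60) = $843.48.
Total paid = 60 × $843.48 = $50,608.80; interest = $50,608.80 − $47,000 = $3,608.80.

$3,610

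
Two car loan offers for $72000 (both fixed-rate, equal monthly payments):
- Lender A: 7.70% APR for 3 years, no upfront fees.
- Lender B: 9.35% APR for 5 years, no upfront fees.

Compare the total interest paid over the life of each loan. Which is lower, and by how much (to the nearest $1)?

Lender A by $9,546

Lender A: at 7.70% the monthly rate is 0.0064167, so the payment is 72,000 × 0.0064167 / (1 − 1.0064167^−36) = $2,246.27.
Total interest on Lender A = 36 × $2,246.27 − $72,000 = $8,865.72.
Lender B: at 9.35% the monthly rate is 0.0077917, so the payment is 72,000 × 0.0077917 / (1 − 1.0077917^−60) = $1,506.86.
Total interest on Lender B = 60 × $1,506.86 − $72,000 = $18,411.60.
Lender A is lower by $9,545.88.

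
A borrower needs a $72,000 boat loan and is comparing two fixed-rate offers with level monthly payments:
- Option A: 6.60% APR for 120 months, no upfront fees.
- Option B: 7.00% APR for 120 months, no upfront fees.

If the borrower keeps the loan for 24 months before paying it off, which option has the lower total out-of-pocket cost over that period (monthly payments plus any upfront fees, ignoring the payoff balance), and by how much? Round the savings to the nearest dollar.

Option A: monthly rate = 6.6%/12 = 0.0055000; payment = 72,000 × 0.0055000 / (1 − (1+0.0055000)^−120) = $821.21.
Option B: at 7.00% the monthly rate is 0.0058333, so the payment is 72,000 × 0.0058333 / (1 − 1.0058333^−120) = $835.98.
Over 24 months: Option A costs 24 × $821.21 = $19,709.04; Option B costs 24 × $835.98 = $20,063.52.
Option A is cheaper by $20,063.52 − $19,709.04 = $354.48.

Option A by $354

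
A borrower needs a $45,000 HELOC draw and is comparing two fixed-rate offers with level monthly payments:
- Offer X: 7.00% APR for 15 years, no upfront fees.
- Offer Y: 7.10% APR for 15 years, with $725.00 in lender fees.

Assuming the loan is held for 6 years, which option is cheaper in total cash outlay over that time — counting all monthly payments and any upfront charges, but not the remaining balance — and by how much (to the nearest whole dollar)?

Offer X by $906

Offer X: at 7.00% the monthly rate is 0.0058333, so the payment is 45,000 × 0.0058333 / (1 − 1.0058333^−180) = $404.47.
Offer Y: at 7.10% the monthly rate is 0.0059167, so the payment is 45,000 × 0.0059167 / (1 − 1.0059167^−180) = $406.99.
Over 72 months: Offer X costs 72 × $404.47 = $29,121.84; Offer Y costs 72 × $406.99 + $725.00 = $30,028.28.
Offer X is cheaper by $30,028.28 − $29,121.84 = $906.44.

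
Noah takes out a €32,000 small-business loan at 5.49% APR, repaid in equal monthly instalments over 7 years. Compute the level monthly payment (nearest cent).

At 5.49% the monthly rate is 0.0045750, so the payment is 32,000 × 0.0045750 / (1 − 1.0045750^−84) = €459.69.

€459.69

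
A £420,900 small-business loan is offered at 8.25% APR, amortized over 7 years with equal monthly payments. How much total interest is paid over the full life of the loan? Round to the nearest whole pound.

At 8.25% the monthly rate is 0.0068750, so the payment is 420,900 × 0.0068750 / (1 − 1.0068750^−84) = £6,612.78.
Total paid = 84 × £6,612.78 = £555,473.52; interest = £555,473.52 − £420,900 = £134,573.52.

£134,574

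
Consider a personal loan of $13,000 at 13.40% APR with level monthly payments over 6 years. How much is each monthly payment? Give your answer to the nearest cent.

$263.72

At 13.40% the monthly rate is 0.0111667, so the payment is 13,000 × 0.0111667 / (1 − 1.0111667^−72) = $263.72.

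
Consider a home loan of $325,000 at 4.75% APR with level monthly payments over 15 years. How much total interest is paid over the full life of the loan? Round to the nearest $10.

$130,030

Monthly rate = 4.75%/12 = 0.0039583; payment = 325,000 × 0.0039583 / (1 − (1+0.0039583)^−180) = $2,527.95.
Total paid = 180 × $2,527.95 = $455,031.00; interest = $455,031.00 − $325,000 = $130,031.00.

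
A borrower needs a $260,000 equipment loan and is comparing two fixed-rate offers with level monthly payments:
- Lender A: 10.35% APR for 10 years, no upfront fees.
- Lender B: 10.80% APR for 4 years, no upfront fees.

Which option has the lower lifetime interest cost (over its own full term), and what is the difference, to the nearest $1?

Lender A: at 10.35% the monthly rate is 0.0086250, so the payment is 260,000 × 0.0086250 / (1 − 1.0086250^−120) = $3,486.51.
Total interest on Lender A = 120 × $3,486.51 − $260,000 = $158,381.20.
Lender B: at 10.80% the monthly rate is 0.0090000, so the payment is 260,000 × 0.0090000 / (1 − 1.0090000^−48) = $6,694.61.
Total interest on Lender B = 48 × $6,694.61 − $260,000 = $61,341.28.
Lender B is lower by $97,039.92.

Lender B by $97,040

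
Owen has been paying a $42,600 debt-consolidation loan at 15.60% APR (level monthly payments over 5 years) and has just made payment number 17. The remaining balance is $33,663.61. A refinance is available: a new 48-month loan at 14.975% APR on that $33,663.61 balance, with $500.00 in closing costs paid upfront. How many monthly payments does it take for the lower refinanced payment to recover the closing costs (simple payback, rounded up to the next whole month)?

6 months

Current payment = 42,600 × 15.6%/12 / (1 − (1+0.0130000)^−60) = $1,026.92.
Refinanced payment = 33,663.61 × 0.0124792 / (1 − (1+0.0124792)^−48) = $936.46.
Monthly savings = $1,026.92 − $936.46 = $90.46.
Break-even = $500.00 / $90.46 = 5.53 → 6 months.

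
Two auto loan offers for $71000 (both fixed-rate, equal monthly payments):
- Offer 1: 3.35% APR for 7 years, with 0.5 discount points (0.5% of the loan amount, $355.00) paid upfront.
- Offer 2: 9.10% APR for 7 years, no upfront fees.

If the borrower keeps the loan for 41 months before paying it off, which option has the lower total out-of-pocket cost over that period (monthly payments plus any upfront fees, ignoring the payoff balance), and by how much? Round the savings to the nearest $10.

Offer 1 by $7,700

Offer 1: at 3.35% the monthly rate is 0.0027917, so the payment is 71,000 × 0.0027917 / (1 − 1.0027917^−84) = $949.39.
Offer 2: at 9.10% the monthly rate is 0.0075833, so the payment is 71,000 × 0.0075833 / (1 − 1.0075833^−84) = $1,145.93.
Over 41 months: Offer 1 costs 41 × $949.39 + $355.00 = $39,279.99; Offer 2 costs 41 × $1,145.93 = $46,983.13.
Offer 1 is cheaper by $46,983.13 − $39,279.99 = $7,703.14.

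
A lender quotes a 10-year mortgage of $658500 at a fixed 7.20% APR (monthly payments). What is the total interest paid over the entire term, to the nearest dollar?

$267,155

At 7.20% the monthly rate is 0.0060000, so the payment is 658,500 × 0.0060000 / (1 − 1.0060000^−120) = $7,713.79.
Total paid = 120 × $7,713.79 = $925,654.80; interest = $925,654.80 − $658,500 = $267,154.80.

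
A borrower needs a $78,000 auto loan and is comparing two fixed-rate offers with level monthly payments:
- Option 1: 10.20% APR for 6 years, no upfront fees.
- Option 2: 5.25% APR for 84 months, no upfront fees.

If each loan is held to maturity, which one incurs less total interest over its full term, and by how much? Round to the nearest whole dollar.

Option 2 by $11,231

Option 1: monthly rate = 10.2%/12 = 0.0085000; payment = 78,000 × 0.0085000 / (1 − (1+0.0085000)^−72) = $1,452.89.
Total interest on Option 1 = 72 × $1,452.89 − $78,000 = $26,608.08.
Option 2: at 5.25% the monthly rate is 0.0043750, so the payment is 78,000 × 0.0043750 / (1 − 1.0043750^−84) = $1,111.63.
Total interest on Option 2 = 84 × $1,111.63 − $78,000 = $15,376.92.
Option 2 is lower by $11,231.16.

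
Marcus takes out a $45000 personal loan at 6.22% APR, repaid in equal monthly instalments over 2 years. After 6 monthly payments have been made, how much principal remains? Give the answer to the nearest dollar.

With monthly rate i = 6.22%/12 = 0.0051833, the balance after k of n payments is P · [(1+i)^n − (1+i)^k] / [(1+i)^n − 1].
(1+0.0051833)^24 = 1.13210497 and (1+0.0051833)^6 = 1.03150580, so the balance is 45,000 × (1.13210497 − 1.03150580) / (1.13210497 − 1) = $34,267.92.

$34,268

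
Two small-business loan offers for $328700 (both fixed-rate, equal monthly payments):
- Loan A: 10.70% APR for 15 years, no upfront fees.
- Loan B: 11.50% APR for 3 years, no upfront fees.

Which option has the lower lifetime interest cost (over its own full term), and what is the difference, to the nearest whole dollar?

Loan A: at 10.70% the monthly rate is 0.0089167, so the payment is 328,700 × 0.0089167 / (1 − 1.0089167^−180) = $3,674.31.
Total interest on Loan A = 180 × $3,674.31 − $328,700 = $332,675.80.
Loan B: at 11.50% the monthly rate is 0.0095833, so the payment is 328,700 × 0.0095833 / (1 − 1.0095833^−36) = $10,839.21.
Total interest on Loan B = 36 × $10,839.21 − $328,700 = $61,511.56.
Loan B is lower by $271,164.24.

Loan B by $271,164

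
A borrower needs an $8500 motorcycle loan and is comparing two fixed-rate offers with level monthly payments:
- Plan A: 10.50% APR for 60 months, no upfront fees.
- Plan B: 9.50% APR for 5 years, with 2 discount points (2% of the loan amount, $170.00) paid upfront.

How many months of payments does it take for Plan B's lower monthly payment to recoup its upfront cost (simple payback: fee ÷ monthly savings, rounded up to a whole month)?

41 months

Plan A: monthly rate = 10.5%/12 = 0.0087500; payment = 8,500 × 0.0087500 / (1 − (1+0.0087500)^−60) = $182.70.
Plan B: at 9.50% the monthly rate is 0.0079167, so the payment is 8,500 × 0.0079167 / (1 − 1.0079167^−60) = $178.52.
Monthly savings = $182.70 − $178.52 = $4.18.
Break-even = $170.00 / $4.18 = 40.67 → 41 months.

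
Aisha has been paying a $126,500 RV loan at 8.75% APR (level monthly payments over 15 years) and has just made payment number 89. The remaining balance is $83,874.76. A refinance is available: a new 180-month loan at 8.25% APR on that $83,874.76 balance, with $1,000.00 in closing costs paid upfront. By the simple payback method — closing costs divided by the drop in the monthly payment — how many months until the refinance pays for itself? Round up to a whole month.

Current payment = 126,500 × 8.75%/12 / (1 − (1+0.0072917)^−180) = $1,264.30.
Refinanced payment = 83,874.76 × 0.0068750 / (1 − (1+0.0068750)^−180) = $813.70.
Monthly savings = $1,264.30 − $813.70 = $450.60.
Break-even = $1,000.00 / $450.60 = 2.22 → 3 months.

3 months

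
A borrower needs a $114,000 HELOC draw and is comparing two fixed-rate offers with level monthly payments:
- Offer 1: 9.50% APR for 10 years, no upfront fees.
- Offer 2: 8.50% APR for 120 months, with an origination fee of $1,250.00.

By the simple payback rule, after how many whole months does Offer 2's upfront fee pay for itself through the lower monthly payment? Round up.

21 months

Offer 1: monthly rate = 9.5%/12 = 0.0079167; payment = 114,000 × 0.0079167 / (1 − (1+0.0079167)^−120) = $1,475.13.
Offer 2: at 8.50% the monthly rate is 0.0070833, so the payment is 114,000 × 0.0070833 / (1 − 1.0070833^−120) = $1,413.44.
Monthly savings = $1,475.13 − $1,413.44 = $61.69.
Break-even = $1,250.00 / $61.69 = 20.26 → 21 months.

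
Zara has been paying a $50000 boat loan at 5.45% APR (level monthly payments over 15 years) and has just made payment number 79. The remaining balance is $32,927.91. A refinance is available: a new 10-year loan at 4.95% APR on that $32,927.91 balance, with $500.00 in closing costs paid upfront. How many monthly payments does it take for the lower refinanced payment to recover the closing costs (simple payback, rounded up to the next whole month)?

9 months

Current payment = 50,000 × 5.45%/12 / (1 − (1+0.0045417)^−180) = $407.22.
Refinanced payment = 32,927.91 × 0.0041250 / (1 − (1+0.0041250)^−120) = $348.45.
Monthly savings = $407.22 − $348.45 = $58.77.
Break-even = $500.00 / $58.77 = 8.51 → 9 months.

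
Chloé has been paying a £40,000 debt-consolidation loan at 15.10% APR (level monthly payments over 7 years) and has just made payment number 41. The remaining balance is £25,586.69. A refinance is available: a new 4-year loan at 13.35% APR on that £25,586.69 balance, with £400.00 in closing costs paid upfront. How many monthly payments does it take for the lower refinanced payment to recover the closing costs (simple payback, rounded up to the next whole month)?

5 months

Current payment = 40,000 × 15.1%/12 / (1 − (1+0.0125833)^−84) = £774.12.
Refinanced payment = 25,586.69 × 0.0111250 / (1 − (1+0.0111250)^−48) = £690.88.
Monthly savings = £774.12 − £690.88 = £83.24.
Break-even = £400.00 / £83.24 = 4.81 → 5 months.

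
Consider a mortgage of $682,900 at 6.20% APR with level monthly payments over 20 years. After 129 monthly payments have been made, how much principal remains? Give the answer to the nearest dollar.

$419,173

With monthly rate i = 6.2%/12 = 0.0051667, the balance after k of n payments is P · [(1+i)^n − (1+i)^k] / [(1+i)^n − 1].
(1+0.0051667)^240 = 3.44459955 and (1+0.0051667)^129 = 1.94407078, so the balance is 682,900 × (3.44459955 − 1.94407078) / (3.44459955 − 1) = $419,173.40.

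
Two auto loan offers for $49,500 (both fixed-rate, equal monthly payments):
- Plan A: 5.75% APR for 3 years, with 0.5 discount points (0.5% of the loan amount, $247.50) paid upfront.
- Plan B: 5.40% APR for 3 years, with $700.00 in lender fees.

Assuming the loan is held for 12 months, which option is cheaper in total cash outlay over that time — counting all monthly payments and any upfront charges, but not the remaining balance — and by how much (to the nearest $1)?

Plan A by $359

Plan A: at 5.75% the monthly rate is 0.0047917, so the payment is 49,500 × 0.0047917 / (1 − 1.0047917^−36) = $1,500.29.
Plan B: at 5.40% the monthly rate is 0.0045000, so the payment is 49,500 × 0.0045000 / (1 − 1.0045000^−36) = $1,492.47.
Over 12 months: Plan A costs 12 × $1,500.29 + $247.50 = $18,250.98; Plan B costs 12 × $1,492.47 + $700.00 = $18,609.64.
Plan A is cheaper by $18,609.64 − $18,250.98 = $358.66.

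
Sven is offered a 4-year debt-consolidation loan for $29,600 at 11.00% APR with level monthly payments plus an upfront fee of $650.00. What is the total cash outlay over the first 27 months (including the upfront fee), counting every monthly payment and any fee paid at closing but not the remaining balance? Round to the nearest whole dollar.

At 11.00% the monthly rate is 0.0091667, so the payment is 29,600 × 0.0091667 / (1 − 1.0091667^−48) = $765.03.
Total outlay = 27 × $765.03 + $650.00 = $21,305.81.

$21,306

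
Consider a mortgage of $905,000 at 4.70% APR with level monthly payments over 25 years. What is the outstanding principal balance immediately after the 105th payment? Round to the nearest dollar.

$699,112

With monthly rate i = 4.7%/12 = 0.0039167, the balance after k of n payments is P · [(1+i)^n − (1+i)^k] / [(1+i)^n − 1].
(1+0.0039167)^300 = 3.23071976 and (1+0.0039167)^105 = 1.50749108, so the balance is 905,000 × (3.23071976 − 1.50749108) / (3.23071976 − 1) = $699,111.55.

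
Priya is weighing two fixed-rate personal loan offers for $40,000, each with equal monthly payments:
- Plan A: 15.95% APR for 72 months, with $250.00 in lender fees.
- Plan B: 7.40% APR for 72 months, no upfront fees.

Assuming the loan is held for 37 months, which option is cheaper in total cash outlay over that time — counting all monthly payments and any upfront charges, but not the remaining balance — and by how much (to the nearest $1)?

Plan B by $6,795

Plan A: at 15.95% the monthly rate is 0.0132917, so the payment is 40,000 × 0.0132917 / (1 − 1.0132917^−72) = $866.57.
Plan B: at 7.40% the monthly rate is 0.0061667, so the payment is 40,000 × 0.0061667 / (1 − 1.0061667^−72) = $689.67.
Over 37 months: Plan A costs 37 × $866.57 + $250.00 = $32,313.09; Plan B costs 37 × $689.67 = $25,517.79.
Plan B is cheaper by $32,313.09 − $25,517.79 = $6,795.30.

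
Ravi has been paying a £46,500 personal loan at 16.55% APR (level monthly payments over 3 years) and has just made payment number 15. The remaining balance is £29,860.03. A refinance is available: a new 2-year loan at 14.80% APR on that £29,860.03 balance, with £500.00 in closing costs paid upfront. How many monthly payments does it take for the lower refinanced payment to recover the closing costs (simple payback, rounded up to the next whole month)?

3 months

Current payment = 46,500 × 16.55%/12 / (1 − (1+0.0137917)^−36) = £1,647.46.
Refinanced payment = 29,860.03 × 0.0123333 / (1 − (1+0.0123333)^−24) = £1,444.98.
Monthly savings = £1,647.46 − £1,444.98 = £202.48.
Break-even = £500.00 / £202.48 = 2.47 → 3 months.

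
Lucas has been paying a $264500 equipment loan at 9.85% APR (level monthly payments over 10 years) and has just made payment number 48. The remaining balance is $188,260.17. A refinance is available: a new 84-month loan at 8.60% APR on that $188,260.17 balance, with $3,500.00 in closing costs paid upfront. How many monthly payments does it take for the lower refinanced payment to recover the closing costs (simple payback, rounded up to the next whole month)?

Current payment = 264,500 × 9.85%/12 / (1 − (1+0.0082083)^−120) = $3,473.45.
Refinanced payment = 188,260.17 × 0.0071667 / (1 − (1+0.0071667)^−84) = $2,990.86.
Monthly savings = $3,473.45 − $2,990.86 = $482.59.
Break-even = $3,500.00 / $482.59 = 7.25 → 8 months.

8 months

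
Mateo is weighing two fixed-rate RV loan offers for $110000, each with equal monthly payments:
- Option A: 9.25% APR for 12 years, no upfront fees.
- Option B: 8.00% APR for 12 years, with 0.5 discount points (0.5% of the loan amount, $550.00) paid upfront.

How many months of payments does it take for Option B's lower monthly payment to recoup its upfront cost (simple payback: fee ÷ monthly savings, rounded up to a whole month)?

Option A: at 9.25% the monthly rate is 0.0077083, so the payment is 110,000 × 0.0077083 / (1 − 1.0077083^−144) = $1,267.37.
Option B: monthly rate = 8%/12 = 0.0066667; payment = 110,000 × 0.0066667 / (1 − (1+0.0066667)^−144) = $1,190.70.
Monthly savings = $1,267.37 − $1,190.70 = $76.67.
Break-even = $550.00 / $76.67 = 7.17 → 8 months.

8 months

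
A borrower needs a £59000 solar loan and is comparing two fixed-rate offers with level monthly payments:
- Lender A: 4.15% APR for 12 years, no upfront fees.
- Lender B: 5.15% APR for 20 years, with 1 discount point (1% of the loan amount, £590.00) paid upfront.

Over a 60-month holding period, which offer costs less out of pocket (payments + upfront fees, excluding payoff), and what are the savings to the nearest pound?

Lender A: monthly rate = 4.15%/12 = 0.0034583; payment = 59,000 × 0.0034583 / (1 − (1+0.0034583)^−144) = £520.87.
Lender B: monthly rate = 5.15%/12 = 0.0042917; payment = 59,000 × 0.0042917 / (1 − (1+0.0042917)^−240) = £394.28.
Over 60 months: Lender A costs 60 × £520.87 = £31,252.20; Lender B costs 60 × £394.28 + £590.00 = £24,246.80.
Lender B is cheaper by £31,252.20 − £24,246.80 = £7,005.40.

Lender B by £7,005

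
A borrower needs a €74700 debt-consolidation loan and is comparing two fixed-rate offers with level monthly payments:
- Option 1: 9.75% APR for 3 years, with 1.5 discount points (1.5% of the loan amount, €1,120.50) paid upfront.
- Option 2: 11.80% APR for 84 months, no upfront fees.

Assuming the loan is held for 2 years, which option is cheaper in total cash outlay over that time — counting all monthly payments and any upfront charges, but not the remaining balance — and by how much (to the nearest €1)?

Option 1: at 9.75% the monthly rate is 0.0081250, so the payment is 74,700 × 0.0081250 / (1 − 1.0081250^−36) = €2,401.60.
Option 2: monthly rate = 11.8%/12 = 0.0098333; payment = 74,700 × 0.0098333 / (1 − (1+0.0098333)^−84) = €1,310.68.
Over 24 months: Option 1 costs 24 × €2,401.60 + €1,120.50 = €58,758.90; Option 2 costs 24 × €1,310.68 = €31,456.32.
Option 2 is cheaper by €58,758.90 − €31,456.32 = €27,302.58.

Option 2 by €27,303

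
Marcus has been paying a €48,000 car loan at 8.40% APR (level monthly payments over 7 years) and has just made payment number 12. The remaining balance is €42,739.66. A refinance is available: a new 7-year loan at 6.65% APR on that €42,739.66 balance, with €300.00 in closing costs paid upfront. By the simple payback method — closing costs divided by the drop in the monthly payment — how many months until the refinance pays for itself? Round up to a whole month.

3 months

Current payment = 48,000 × 8.4%/12 / (1 − (1+0.0070000)^−84) = €757.74.
Refinanced payment = 42,739.66 × 0.0055417 / (1 − (1+0.0055417)^−84) = €637.77.
Monthly savings = €757.74 − €637.77 = €119.97.
Break-even = €300.00 / €119.97 = 2.50 → 3 months.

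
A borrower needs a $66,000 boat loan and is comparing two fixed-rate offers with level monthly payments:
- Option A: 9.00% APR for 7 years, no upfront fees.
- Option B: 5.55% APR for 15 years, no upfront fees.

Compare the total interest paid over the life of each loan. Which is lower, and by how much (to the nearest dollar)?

Option A by $8,187

Option A: at 9.00% the monthly rate is 0.0075000, so the payment is 66,000 × 0.0075000 / (1 − 1.0075000^−84) = $1,061.88.
Total interest on Option A = 84 × $1,061.88 − $66,000 = $23,197.92.
Option B: at 5.55% the monthly rate is 0.0046250, so the payment is 66,000 × 0.0046250 / (1 − 1.0046250^−180) = $541.03.
Total interest on Option B = 180 × $541.03 − $66,000 = $31,385.40.
Option A is lower by $8,187.48.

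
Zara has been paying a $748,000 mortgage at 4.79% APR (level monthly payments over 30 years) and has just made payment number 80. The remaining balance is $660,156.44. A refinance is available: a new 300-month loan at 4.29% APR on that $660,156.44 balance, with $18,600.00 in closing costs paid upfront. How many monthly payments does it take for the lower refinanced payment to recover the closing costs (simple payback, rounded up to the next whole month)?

Current payment = 748,000 × 4.79%/12 / (1 − (1+0.0039917)^−360) = $3,919.98.
Refinanced payment = 660,156.44 × 0.0035750 / (1 − (1+0.0035750)^−300) = $3,591.12.
Monthly savings = $3,919.98 − $3,591.12 = $328.86.
Break-even = $18,600.00 / $328.86 = 56.56 → 57 months.

57 months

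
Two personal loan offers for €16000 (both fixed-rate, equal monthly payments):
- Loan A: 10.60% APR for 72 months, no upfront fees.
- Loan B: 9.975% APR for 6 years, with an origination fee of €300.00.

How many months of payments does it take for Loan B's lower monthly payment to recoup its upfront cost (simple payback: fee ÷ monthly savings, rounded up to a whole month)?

Loan A: at 10.60% the monthly rate is 0.0088333, so the payment is 16,000 × 0.0088333 / (1 − 1.0088333^−72) = €301.28.
Loan B: monthly rate = 9.975%/12 = 0.0083125; payment = 16,000 × 0.0083125 / (1 − (1+0.0083125)^−72) = €296.21.
Monthly savings = €301.28 − €296.21 = €5.07.
Break-even = €300.00 / €5.07 = 59.17 → 60 months.

60 months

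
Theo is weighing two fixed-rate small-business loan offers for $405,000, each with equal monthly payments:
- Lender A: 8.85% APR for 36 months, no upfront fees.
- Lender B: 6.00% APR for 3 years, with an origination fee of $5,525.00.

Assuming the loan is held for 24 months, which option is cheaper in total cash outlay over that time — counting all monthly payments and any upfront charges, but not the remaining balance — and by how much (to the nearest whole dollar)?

Lender A: monthly rate = 8.85%/12 = 0.0073750; payment = 405,000 × 0.0073750 / (1 − (1+0.0073750)^−36) = $12,850.64.
Lender B: at 6.00% the monthly rate is 0.0050000, so the payment is 405,000 × 0.0050000 / (1 − 1.0050000^−36) = $12,320.88.
Over 24 months: Lender A costs 24 × $12,850.64 = $308,415.36; Lender B costs 24 × $12,320.88 + $5,525.00 = $301,226.12.
Lender B is cheaper by $308,415.36 − $301,226.12 = $7,189.24.

Lender B by $7,189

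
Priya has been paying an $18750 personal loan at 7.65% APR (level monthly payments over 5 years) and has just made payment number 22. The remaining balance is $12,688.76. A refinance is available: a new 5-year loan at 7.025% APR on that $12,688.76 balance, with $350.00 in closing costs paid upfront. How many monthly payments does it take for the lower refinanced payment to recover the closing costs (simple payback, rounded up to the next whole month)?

3 months

Current payment = 18,750 × 7.65%/12 / (1 − (1+0.0063750)^−60) = $377.05.
Refinanced payment = 12,688.76 × 0.0058542 / (1 − (1+0.0058542)^−60) = $251.40.
Monthly savings = $377.05 − $251.40 = $125.65.
Break-even = $350.00 / $125.65 = 2.79 → 3 months.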